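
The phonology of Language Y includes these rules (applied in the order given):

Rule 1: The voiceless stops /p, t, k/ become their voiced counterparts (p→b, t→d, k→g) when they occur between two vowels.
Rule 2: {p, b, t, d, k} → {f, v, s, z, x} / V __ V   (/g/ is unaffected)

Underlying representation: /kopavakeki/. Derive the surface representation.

kovavagegi

Rule 1 (intervocalic voicing): /p/ is a voiceless stop between vowels /o/ and /a/, so it voices to [b]. /k/ is a voiceless stop between vowels /a/ and /e/, so it voices to [g]. /k/ is a voiceless stop between vowels /e/ and /i/, so it voices to [g]. /kopavakeki/ → kobavagegi.
Rule 2 (intervocalic spirantization): /b/ is a stop between vowels /o/ and /a/, so it spirantizes to the fricative [v]. /kobavagegi/ → kovavagegi.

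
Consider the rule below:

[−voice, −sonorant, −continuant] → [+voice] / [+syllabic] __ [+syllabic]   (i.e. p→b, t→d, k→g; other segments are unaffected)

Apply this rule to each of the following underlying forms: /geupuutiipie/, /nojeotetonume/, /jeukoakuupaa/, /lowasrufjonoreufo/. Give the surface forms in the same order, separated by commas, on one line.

geubuudiibie, nojeodedonume, jeugoaguubaa, lowasrufjonoreufo

/geupuutiipie/: /p/ is a voiceless stop between vowels /u/ and /u/, so it voices to [b]. /t/ is a voiceless stop between vowels /u/ and /i/, so it voices to [d]. /p/ is a voiceless stop between vowels /i/ and /i/, so it voices to [b]. → [geubuudiibie].
/nojeotetonume/: /t/ is a voiceless stop between vowels /o/ and /e/, so it voices to [d]. /t/ is a voiceless stop between vowels /e/ and /o/, so it voices to [d]. → [nojeodedonume].
/jeukoakuupaa/: /k/ is a voiceless stop between vowels /u/ and /o/, so it voices to [g]. /k/ is a voiceless stop between vowels /a/ and /u/, so it voices to [g]. /p/ is a voiceless stop between vowels /u/ and /a/, so it voices to [b]. → [jeugoaguubaa].
/lowasrufjonoreufo/: the rule's environment is not met; surfaces unchanged as [lowasrufjonoreufo].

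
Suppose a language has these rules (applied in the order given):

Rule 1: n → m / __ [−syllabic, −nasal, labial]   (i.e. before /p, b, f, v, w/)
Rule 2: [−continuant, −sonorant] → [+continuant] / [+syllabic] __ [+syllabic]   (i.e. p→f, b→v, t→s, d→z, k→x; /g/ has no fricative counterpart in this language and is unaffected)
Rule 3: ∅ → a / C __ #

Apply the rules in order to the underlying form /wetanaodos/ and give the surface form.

Rule 1 (nasal place assimilation): no segment meets the environment; /wetanaodos/ is unchanged.
Rule 2 (intervocalic spirantization): /t/ is a stop between vowels /e/ and /a/, so it spirantizes to the fricative [s]. /d/ is a stop between vowels /o/ and /o/, so it spirantizes to the fricative [z]. /wetanaodos/ → wesanaozos.
Rule 3 (final a-epenthesis): the form ends in the consonant /s/, so [a] is inserted word-finally. /wesanaozos/ → wesanaozosa.

wesanaozosa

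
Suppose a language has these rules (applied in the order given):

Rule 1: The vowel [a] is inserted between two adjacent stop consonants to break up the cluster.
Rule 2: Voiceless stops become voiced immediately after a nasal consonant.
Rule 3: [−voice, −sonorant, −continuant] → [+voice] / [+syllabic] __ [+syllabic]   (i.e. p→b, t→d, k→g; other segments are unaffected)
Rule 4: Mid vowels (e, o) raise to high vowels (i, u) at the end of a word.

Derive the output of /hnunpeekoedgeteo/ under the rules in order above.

Rule 1 (stop-cluster a-epenthesis): /d/ and /g/ form a stop–stop cluster, so [a] is inserted between them. /hnunpeekoedgeteo/ → hnunpeekoedageteo.
Rule 2 (post-nasal voicing): /p/ is a voiceless stop immediately after the nasal /n/, so it voices to [b]. /hnunpeekoedageteo/ → hnunbeekoedageteo.
Rule 3 (intervocalic voicing): /k/ is a voiceless stop between vowels /e/ and /o/, so it voices to [g]. /t/ is a voiceless stop between vowels /e/ and /e/, so it voices to [d]. /hnunbeekoedageteo/ → hnunbeegoedagedeo.
Rule 4 (final vowel raising): /o/ is a mid vowel in word-final position, so it raises to [u]. /hnunbeegoedagedeo/ → hnunbeegoedagedeu.

hnunbeegoedagedeu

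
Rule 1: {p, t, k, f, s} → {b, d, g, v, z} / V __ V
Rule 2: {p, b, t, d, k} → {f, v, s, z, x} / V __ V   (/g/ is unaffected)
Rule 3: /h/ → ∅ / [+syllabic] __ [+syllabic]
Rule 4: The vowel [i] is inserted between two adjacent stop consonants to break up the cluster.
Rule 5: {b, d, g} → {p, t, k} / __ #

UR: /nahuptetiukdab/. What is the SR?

Rule 1 (intervocalic voicing): /t/ is a voiceless obstruent between vowels /e/ and /i/, so it voices to [d]. /nahuptetiukdab/ → nahuptediukdab.
Rule 2 (intervocalic spirantization): /d/ is a stop between vowels /e/ and /i/, so it spirantizes to the fricative [z]. /nahuptediukdab/ → nahupteziukdab.
Rule 3 (intervocalic h-deletion): /h/ occurs between vowels /a/ and /u/, so it deletes. /nahupteziukdab/ → naupteziukdab.
Rule 4 (stop-cluster i-epenthesis): /p/ and /t/ form a stop–stop cluster, so [i] is inserted between them. /k/ and /d/ form a stop–stop cluster, so [i] is inserted between them. /naupteziukdab/ → naupiteziukidab.
Rule 5 (final devoicing): /b/ is a voiced stop in word-final position, so it devoices to [p]. /naupiteziukidab/ → naupiteziukidap.

naupiteziukidap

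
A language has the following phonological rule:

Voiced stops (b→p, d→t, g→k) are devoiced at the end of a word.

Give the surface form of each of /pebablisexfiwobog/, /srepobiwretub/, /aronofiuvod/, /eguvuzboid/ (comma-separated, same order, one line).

pebablisexfiwobok, srepobiwretup, aronofiuvot, eguvuzboit

/pebablisexfiwobog/: /g/ is a voiced stop in word-final position, so it devoices to [k]. → [pebablisexfiwobok].
/srepobiwretub/: /b/ is a voiced stop in word-final position, so it devoices to [p]. → [srepobiwretup].
/aronofiuvod/: /d/ is a voiced stop in word-final position, so it devoices to [t]. → [aronofiuvot].
/eguvuzboid/: /d/ is a voiced stop in word-final position, so it devoices to [t]. → [eguvuzboit].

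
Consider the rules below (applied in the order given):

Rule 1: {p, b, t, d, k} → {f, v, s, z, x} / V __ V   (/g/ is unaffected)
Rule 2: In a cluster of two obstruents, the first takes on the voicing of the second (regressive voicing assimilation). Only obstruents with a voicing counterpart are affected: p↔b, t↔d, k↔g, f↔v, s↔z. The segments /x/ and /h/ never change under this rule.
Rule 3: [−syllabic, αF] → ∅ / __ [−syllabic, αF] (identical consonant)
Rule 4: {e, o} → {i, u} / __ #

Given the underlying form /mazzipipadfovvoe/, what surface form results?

Rule 1 (intervocalic spirantization): /p/ is a stop between vowels /i/ and /i/, so it spirantizes to the fricative [f]. /p/ is a stop between vowels /i/ and /a/, so it spirantizes to the fricative [f]. /mazzipipadfovvoe/ → mazzififadfovvoe.
Rule 2 (regressive voicing assimilation): /d/ precedes the voiceless obstruent /f/, so it devoices to [t] by assimilation. /mazzififadfovvoe/ → mazzififatfovvoe.
Rule 3 (degemination): /zz/ is a geminate; the first /z/ deletes. /vv/ is a geminate; the first /v/ deletes. /mazzififatfovvoe/ → mazififatfovoe.
Rule 4 (final vowel raising): /e/ is a mid vowel in word-final position, so it raises to [i]. /mazififatfovoe/ → mazififatfovoi.

mazififatfovoi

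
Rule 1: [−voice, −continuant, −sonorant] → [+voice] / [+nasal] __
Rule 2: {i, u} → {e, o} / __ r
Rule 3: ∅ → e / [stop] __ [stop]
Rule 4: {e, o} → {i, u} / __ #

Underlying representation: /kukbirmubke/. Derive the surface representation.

kukebermubeki

Rule 1 (post-nasal voicing): no segment meets the environment; /kukbirmubke/ is unchanged.
Rule 2 (pre-rhotic lowering): /i/ is a high vowel immediately before /r/, so it lowers to [e]. /kukbirmubke/ → kukbermubke.
Rule 3 (stop-cluster e-epenthesis): /k/ and /b/ form a stop–stop cluster, so [e] is inserted between them. /b/ and /k/ form a stop–stop cluster, so [e] is inserted between them. /kukbermubke/ → kukebermubeke.
Rule 4 (final vowel raising): /e/ is a mid vowel in word-final position, so it raises to [i]. /kukebermubeke/ → kukebermubeki.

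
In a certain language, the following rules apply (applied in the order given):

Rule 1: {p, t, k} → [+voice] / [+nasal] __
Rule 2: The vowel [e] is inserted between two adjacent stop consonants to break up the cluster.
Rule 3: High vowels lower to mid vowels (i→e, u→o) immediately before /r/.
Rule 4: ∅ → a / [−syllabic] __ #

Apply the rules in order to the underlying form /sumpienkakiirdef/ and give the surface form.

Rule 1 (post-nasal voicing): /p/ is a voiceless stop immediately after the nasal /m/, so it voices to [b]. /k/ is a voiceless stop immediately after the nasal /n/, so it voices to [g]. /sumpienkakiirdef/ → sumbiengakiirdef.
Rule 2 (stop-cluster e-epenthesis): no segment meets the environment; /sumbiengakiirdef/ is unchanged.
Rule 3 (pre-rhotic lowering): /i/ is a high vowel immediately before /r/, so it lowers to [e]. /sumbiengakiirdef/ → sumbiengakierdef.
Rule 4 (final a-epenthesis): the form ends in the consonant /f/, so [a] is inserted word-finally. /sumbiengakierdef/ → sumbiengakierdefa.

sumbiengakierdefa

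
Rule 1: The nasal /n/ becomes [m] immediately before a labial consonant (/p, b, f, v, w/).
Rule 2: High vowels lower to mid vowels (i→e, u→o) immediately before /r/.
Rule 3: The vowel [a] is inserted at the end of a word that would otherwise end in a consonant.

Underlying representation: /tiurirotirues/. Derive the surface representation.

tioreroteruesa

Rule 1 (nasal place assimilation): no segment meets the environment; /tiurirotirues/ is unchanged.
Rule 2 (pre-rhotic lowering): /u/ is a high vowel immediately before /r/, so it lowers to [o]. /i/ is a high vowel immediately before /r/, so it lowers to [e]. /i/ is a high vowel immediately before /r/, so it lowers to [e]. /tiurirotirues/ → tioreroterues.
Rule 3 (final a-epenthesis): the form ends in the consonant /s/, so [a] is inserted word-finally. /tioreroterues/ → tioreroteruesa.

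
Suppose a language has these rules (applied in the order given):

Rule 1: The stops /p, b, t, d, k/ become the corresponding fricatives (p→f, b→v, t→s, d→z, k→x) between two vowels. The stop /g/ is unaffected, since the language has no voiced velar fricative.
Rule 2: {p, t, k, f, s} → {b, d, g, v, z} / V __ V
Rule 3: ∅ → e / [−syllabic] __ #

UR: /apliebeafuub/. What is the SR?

aplieveavuube

Rule 1 (intervocalic spirantization): /b/ is a stop between vowels /e/ and /e/, so it spirantizes to the fricative [v]. /apliebeafuub/ → aplieveafuub.
Rule 2 (intervocalic voicing): /f/ is a voiceless obstruent between vowels /a/ and /u/, so it voices to [v]. /aplieveafuub/ → aplieveavuub.
Rule 3 (final e-epenthesis): the form ends in the consonant /b/, so [e] is inserted word-finally. /aplieveavuub/ → aplieveavuube.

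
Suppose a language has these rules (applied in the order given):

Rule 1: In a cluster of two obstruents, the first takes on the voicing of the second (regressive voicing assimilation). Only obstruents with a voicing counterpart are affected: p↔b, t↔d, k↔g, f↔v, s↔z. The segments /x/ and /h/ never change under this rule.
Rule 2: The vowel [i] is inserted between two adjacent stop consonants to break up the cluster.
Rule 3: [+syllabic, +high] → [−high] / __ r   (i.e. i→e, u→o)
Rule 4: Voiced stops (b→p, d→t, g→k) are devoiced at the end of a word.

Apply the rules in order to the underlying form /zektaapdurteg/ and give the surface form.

zekitaabidortek

Rule 1 (regressive voicing assimilation): /p/ precedes the voiced obstruent /d/, so it voices to [b] by assimilation. /zektaapdurteg/ → zektaabdurteg.
Rule 2 (stop-cluster i-epenthesis): /k/ and /t/ form a stop–stop cluster, so [i] is inserted between them. /b/ and /d/ form a stop–stop cluster, so [i] is inserted between them. /zektaabdurteg/ → zekitaabidurteg.
Rule 3 (pre-rhotic lowering): /u/ is a high vowel immediately before /r/, so it lowers to [o]. /zekitaabidurteg/ → zekitaabidorteg.
Rule 4 (final devoicing): /g/ is a voiced stop in word-final position, so it devoices to [k]. /zekitaabidorteg/ → zekitaabidortek.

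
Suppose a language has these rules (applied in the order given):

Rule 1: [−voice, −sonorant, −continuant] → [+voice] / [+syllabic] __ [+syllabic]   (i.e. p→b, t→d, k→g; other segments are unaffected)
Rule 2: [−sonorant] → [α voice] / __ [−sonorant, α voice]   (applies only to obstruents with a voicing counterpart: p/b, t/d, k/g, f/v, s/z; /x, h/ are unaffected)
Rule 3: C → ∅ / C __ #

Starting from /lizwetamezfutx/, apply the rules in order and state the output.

Rule 1 (intervocalic voicing): /t/ is a voiceless stop between vowels /e/ and /a/, so it voices to [d]. /lizwetamezfutx/ → lizwedamezfutx.
Rule 2 (regressive voicing assimilation): /z/ precedes the voiceless obstruent /f/, so it devoices to [s] by assimilation. /lizwedamezfutx/ → lizwedamesfutx.
Rule 3 (final cluster simplification): /x/ is the second consonant of a word-final cluster /tx/, so it deletes. /lizwedamesfutx/ → lizwedamesfut.

lizwedamesfut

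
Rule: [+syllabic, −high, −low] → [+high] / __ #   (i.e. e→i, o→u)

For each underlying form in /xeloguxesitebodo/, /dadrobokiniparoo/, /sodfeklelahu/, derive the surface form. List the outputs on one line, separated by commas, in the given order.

xeloguxesitebodu, dadrobokiniparou, sodfeklelahu

/xeloguxesitebodo/: /o/ is a mid vowel in word-final position, so it raises to [u]. → [xeloguxesitebodu].
/dadrobokiniparoo/: /o/ is a mid vowel in word-final position, so it raises to [u]. → [dadrobokiniparou].
/sodfeklelahu/: the rule's environment is not met; surfaces unchanged as [sodfeklelahu].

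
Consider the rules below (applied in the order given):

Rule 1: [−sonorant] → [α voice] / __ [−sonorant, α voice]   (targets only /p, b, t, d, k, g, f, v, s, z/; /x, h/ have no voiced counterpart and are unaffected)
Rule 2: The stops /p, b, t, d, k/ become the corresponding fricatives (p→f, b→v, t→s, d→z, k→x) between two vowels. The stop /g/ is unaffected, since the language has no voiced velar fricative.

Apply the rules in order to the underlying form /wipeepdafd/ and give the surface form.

wifeebdavd

Rule 1 (regressive voicing assimilation): /p/ precedes the voiced obstruent /d/, so it voices to [b] by assimilation. /f/ precedes the voiced obstruent /d/, so it voices to [v] by assimilation. /wipeepdafd/ → wipeebdavd.
Rule 2 (intervocalic spirantization): /p/ is a stop between vowels /i/ and /e/, so it spirantizes to the fricative [f]. /wipeebdavd/ → wifeebdavd.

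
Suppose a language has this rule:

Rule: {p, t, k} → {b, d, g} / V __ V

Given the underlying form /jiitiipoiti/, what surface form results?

jiidiiboidi

/t/ is a voiceless stop between vowels /i/ and /i/, so it voices to [d].
/p/ is a voiceless stop between vowels /i/ and /o/, so it voices to [b].
/t/ is a voiceless stop between vowels /i/ and /i/, so it voices to [d].
Surface form: [jiidiiboidi].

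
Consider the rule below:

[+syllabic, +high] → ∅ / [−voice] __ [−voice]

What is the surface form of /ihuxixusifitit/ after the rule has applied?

ihxxsftt

/u/ is a high vowel flanked by voiceless consonants /h/ and /x/, so it deletes.
/i/ is a high vowel flanked by voiceless consonants /x/ and /x/, so it deletes.
/u/ is a high vowel flanked by voiceless consonants /x/ and /s/, so it deletes.
/i/ is a high vowel flanked by voiceless consonants /s/ and /f/, so it deletes.
/i/ is a high vowel flanked by voiceless consonants /f/ and /t/, so it deletes.
/i/ is a high vowel flanked by voiceless consonants /t/ and /t/, so it deletes.
Surface form: [ihxxsftt].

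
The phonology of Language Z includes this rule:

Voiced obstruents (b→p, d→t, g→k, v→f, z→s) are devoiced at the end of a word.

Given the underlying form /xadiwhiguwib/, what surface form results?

Scanning /xadiwhiguwib/: /d/ at position 3 is not in the conditioning environment; /g/ at position 8 is not in the conditioning environment; /b/ is a voiced obstruent in word-final position, so it devoices to [p].
Result: [xadiwhiguwip].

xadiwhiguwip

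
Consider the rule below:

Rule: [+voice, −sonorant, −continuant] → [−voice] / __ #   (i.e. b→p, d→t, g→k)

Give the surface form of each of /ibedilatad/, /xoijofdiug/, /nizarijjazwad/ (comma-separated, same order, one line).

ibedilatat, xoijofdiuk, nizarijjazwat

/ibedilatad/: /d/ is a voiced stop in word-final position, so it devoices to [t]. → [ibedilatat].
/xoijofdiug/: /g/ is a voiced stop in word-final position, so it devoices to [k]. → [xoijofdiuk].
/nizarijjazwad/: /d/ is a voiced stop in word-final position, so it devoices to [t]. → [nizarijjazwat].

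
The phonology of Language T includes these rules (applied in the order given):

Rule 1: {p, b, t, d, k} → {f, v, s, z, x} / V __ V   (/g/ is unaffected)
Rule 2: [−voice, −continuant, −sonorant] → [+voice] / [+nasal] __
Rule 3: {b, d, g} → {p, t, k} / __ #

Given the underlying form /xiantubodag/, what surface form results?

xianduvozak

Rule 1 (intervocalic spirantization): /b/ is a stop between vowels /u/ and /o/, so it spirantizes to the fricative [v]. /d/ is a stop between vowels /o/ and /a/, so it spirantizes to the fricative [z]. /xiantubodag/ → xiantuvozag.
Rule 2 (post-nasal voicing): /t/ is a voiceless stop immediately after the nasal /n/, so it voices to [d]. /xiantuvozag/ → xianduvozag.
Rule 3 (final devoicing): /g/ is a voiced stop in word-final position, so it devoices to [k]. /xianduvozag/ → xianduvozak.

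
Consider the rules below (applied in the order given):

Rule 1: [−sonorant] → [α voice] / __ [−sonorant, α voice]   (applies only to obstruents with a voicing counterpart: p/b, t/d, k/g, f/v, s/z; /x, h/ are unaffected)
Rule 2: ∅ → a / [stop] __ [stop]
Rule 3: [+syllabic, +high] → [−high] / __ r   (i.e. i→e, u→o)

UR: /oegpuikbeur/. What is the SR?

oekapuigabeor

Rule 1 (regressive voicing assimilation): /g/ precedes the voiceless obstruent /p/, so it devoices to [k] by assimilation. /k/ precedes the voiced obstruent /b/, so it voices to [g] by assimilation. /oegpuikbeur/ → oekpuigbeur.
Rule 2 (stop-cluster a-epenthesis): /k/ and /p/ form a stop–stop cluster, so [a] is inserted between them. /g/ and /b/ form a stop–stop cluster, so [a] is inserted between them. /oekpuigbeur/ → oekapuigabeur.
Rule 3 (pre-rhotic lowering): /u/ is a high vowel immediately before /r/, so it lowers to [o]. /oekapuigabeur/ → oekapuigabeor.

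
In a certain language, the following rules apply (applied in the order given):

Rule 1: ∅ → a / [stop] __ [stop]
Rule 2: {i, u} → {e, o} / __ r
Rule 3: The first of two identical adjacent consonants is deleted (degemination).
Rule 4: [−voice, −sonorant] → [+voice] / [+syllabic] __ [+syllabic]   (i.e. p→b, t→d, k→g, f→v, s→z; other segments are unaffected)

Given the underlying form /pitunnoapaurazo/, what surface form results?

Rule 1 (stop-cluster a-epenthesis): no segment meets the environment; /pitunnoapaurazo/ is unchanged.
Rule 2 (pre-rhotic lowering): /u/ is a high vowel immediately before /r/, so it lowers to [o]. /pitunnoapaurazo/ → pitunnoapaorazo.
Rule 3 (degemination): /nn/ is a geminate; the first /n/ deletes. /pitunnoapaorazo/ → pitunoapaorazo.
Rule 4 (intervocalic voicing): /t/ is a voiceless obstruent between vowels /i/ and /u/, so it voices to [d]. /p/ is a voiceless obstruent between vowels /a/ and /a/, so it voices to [b]. /pitunoapaorazo/ → pidunoabaorazo.

pidunoabaorazo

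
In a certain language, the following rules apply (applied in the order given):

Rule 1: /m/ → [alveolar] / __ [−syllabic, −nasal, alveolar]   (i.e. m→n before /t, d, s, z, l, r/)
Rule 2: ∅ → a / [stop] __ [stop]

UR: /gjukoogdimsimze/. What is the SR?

gjukoogadinsinze

Rule 1 (nasal place assimilation): /m/ precedes the alveolar consonant /s/, so it assimilates in place to [n]. /m/ precedes the alveolar consonant /z/, so it assimilates in place to [n]. /gjukoogdimsimze/ → gjukoogdinsinze.
Rule 2 (stop-cluster a-epenthesis): /g/ and /d/ form a stop–stop cluster, so [a] is inserted between them. /gjukoogdinsinze/ → gjukoogadinsinze.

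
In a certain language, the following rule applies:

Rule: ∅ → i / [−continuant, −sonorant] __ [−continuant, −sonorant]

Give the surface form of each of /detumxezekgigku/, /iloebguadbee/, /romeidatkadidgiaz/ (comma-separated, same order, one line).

detumxezekigigiku, iloebiguadibee, romeidatikadidigiaz

/detumxezekgigku/: /k/ and /g/ form a stop–stop cluster, so [i] is inserted between them. /g/ and /k/ form a stop–stop cluster, so [i] is inserted between them. → [detumxezekigigiku].
/iloebguadbee/: /b/ and /g/ form a stop–stop cluster, so [i] is inserted between them. /d/ and /b/ form a stop–stop cluster, so [i] is inserted between them. → [iloebiguadibee].
/romeidatkadidgiaz/: /t/ and /k/ form a stop–stop cluster, so [i] is inserted between them. /d/ and /g/ form a stop–stop cluster, so [i] is inserted between them. → [romeidatikadidigiaz].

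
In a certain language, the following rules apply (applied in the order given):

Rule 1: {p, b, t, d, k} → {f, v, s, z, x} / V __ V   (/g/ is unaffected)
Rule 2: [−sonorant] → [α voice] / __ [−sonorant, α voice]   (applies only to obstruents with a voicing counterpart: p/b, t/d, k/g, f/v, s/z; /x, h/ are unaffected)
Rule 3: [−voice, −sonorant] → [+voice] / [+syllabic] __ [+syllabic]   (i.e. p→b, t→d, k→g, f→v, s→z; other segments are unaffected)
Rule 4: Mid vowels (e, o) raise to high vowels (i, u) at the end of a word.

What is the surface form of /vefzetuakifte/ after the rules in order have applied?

vevzezuaxifti

Rule 1 (intervocalic spirantization): /t/ is a stop between vowels /e/ and /u/, so it spirantizes to the fricative [s]. /k/ is a stop between vowels /a/ and /i/, so it spirantizes to the fricative [x]. /vefzetuakifte/ → vefzesuaxifte.
Rule 2 (regressive voicing assimilation): /f/ precedes the voiced obstruent /z/, so it voices to [v] by assimilation. /vefzesuaxifte/ → vevzesuaxifte.
Rule 3 (intervocalic voicing): /s/ is a voiceless obstruent between vowels /e/ and /u/, so it voices to [z]. /vevzesuaxifte/ → vevzezuaxifte.
Rule 4 (final vowel raising): /e/ is a mid vowel in word-final position, so it raises to [i]. /vevzezuaxifte/ → vevzezuaxifti.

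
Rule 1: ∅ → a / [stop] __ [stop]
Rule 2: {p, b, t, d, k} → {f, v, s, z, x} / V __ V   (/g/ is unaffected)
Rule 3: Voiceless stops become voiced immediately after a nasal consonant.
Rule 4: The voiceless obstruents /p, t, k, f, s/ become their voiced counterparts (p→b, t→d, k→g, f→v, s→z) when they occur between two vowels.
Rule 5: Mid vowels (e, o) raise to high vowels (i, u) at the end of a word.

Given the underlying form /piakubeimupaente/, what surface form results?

piaxuveimuvaendi

Rule 1 (stop-cluster a-epenthesis): no segment meets the environment; /piakubeimupaente/ is unchanged.
Rule 2 (intervocalic spirantization): /k/ is a stop between vowels /a/ and /u/, so it spirantizes to the fricative [x]. /b/ is a stop between vowels /u/ and /e/, so it spirantizes to the fricative [v]. /p/ is a stop between vowels /u/ and /a/, so it spirantizes to the fricative [f]. /piakubeimupaente/ → piaxuveimufaente.
Rule 3 (post-nasal voicing): /t/ is a voiceless stop immediately after the nasal /n/, so it voices to [d]. /piaxuveimufaente/ → piaxuveimufaende.
Rule 4 (intervocalic voicing): /f/ is a voiceless obstruent between vowels /u/ and /a/, so it voices to [v]. /piaxuveimufaende/ → piaxuveimuvaende.
Rule 5 (final vowel raising): /e/ is a mid vowel in word-final position, so it raises to [i]. /piaxuveimuvaende/ → piaxuveimuvaendi.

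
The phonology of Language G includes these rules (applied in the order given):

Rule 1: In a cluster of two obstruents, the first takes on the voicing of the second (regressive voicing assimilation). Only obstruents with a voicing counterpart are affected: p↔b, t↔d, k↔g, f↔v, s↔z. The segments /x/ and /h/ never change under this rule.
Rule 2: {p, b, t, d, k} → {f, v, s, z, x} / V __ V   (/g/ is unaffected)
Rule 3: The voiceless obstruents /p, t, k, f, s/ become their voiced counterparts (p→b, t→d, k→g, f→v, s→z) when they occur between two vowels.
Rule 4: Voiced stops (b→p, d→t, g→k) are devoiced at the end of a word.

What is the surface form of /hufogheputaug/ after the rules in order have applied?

Rule 1 (regressive voicing assimilation): /g/ precedes the voiceless obstruent /h/, so it devoices to [k] by assimilation. /hufogheputaug/ → hufokheputaug.
Rule 2 (intervocalic spirantization): /p/ is a stop between vowels /e/ and /u/, so it spirantizes to the fricative [f]. /t/ is a stop between vowels /u/ and /a/, so it spirantizes to the fricative [s]. /hufokheputaug/ → hufokhefusaug.
Rule 3 (intervocalic voicing): /f/ is a voiceless obstruent between vowels /u/ and /o/, so it voices to [v]. /f/ is a voiceless obstruent between vowels /e/ and /u/, so it voices to [v]. /s/ is a voiceless obstruent between vowels /u/ and /a/, so it voices to [z]. /hufokhefusaug/ → huvokhevuzaug.
Rule 4 (final devoicing): /g/ is a voiced stop in word-final position, so it devoices to [k]. /huvokhevuzaug/ → huvokhevuzauk.

huvokhevuzauk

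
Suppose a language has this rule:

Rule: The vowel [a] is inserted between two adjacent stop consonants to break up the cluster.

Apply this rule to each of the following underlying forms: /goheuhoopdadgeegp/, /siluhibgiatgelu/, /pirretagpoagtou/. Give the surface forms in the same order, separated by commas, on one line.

/goheuhoopdadgeegp/: /p/ and /d/ form a stop–stop cluster, so [a] is inserted between them. /d/ and /g/ form a stop–stop cluster, so [a] is inserted between them. /g/ and /p/ form a stop–stop cluster, so [a] is inserted between them. → [goheuhoopadadageegap].
/siluhibgiatgelu/: /b/ and /g/ form a stop–stop cluster, so [a] is inserted between them. /t/ and /g/ form a stop–stop cluster, so [a] is inserted between them. → [siluhibagiatagelu].
/pirretagpoagtou/: /g/ and /p/ form a stop–stop cluster, so [a] is inserted between them. /g/ and /t/ form a stop–stop cluster, so [a] is inserted between them. → [pirretagapoagatou].

goheuhoopadadageegap, siluhibagiatagelu, pirretagapoagatou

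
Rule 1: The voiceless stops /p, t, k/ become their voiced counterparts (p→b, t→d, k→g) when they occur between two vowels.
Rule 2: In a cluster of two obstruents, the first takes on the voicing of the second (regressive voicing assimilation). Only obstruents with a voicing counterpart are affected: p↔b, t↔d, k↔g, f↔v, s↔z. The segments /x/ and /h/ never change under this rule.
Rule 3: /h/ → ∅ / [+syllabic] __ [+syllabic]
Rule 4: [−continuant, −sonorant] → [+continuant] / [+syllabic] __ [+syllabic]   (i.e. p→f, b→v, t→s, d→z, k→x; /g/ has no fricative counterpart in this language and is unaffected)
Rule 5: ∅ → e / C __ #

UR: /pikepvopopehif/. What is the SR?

pigebvovoveife

Rule 1 (intervocalic voicing): /k/ is a voiceless stop between vowels /i/ and /e/, so it voices to [g]. /p/ is a voiceless stop between vowels /o/ and /o/, so it voices to [b]. /p/ is a voiceless stop between vowels /o/ and /e/, so it voices to [b]. /pikepvopopehif/ → pigepvobobehif.
Rule 2 (regressive voicing assimilation): /p/ precedes the voiced obstruent /v/, so it voices to [b] by assimilation. /pigepvobobehif/ → pigebvobobehif.
Rule 3 (intervocalic h-deletion): /h/ occurs between vowels /e/ and /i/, so it deletes. /pigebvobobehif/ → pigebvobobeif.
Rule 4 (intervocalic spirantization): /b/ is a stop between vowels /o/ and /o/, so it spirantizes to the fricative [v]. /b/ is a stop between vowels /o/ and /e/, so it spirantizes to the fricative [v]. /pigebvobobeif/ → pigebvovoveif.
Rule 5 (final e-epenthesis): the form ends in the consonant /f/, so [e] is inserted word-finally. /pigebvovoveif/ → pigebvovoveife.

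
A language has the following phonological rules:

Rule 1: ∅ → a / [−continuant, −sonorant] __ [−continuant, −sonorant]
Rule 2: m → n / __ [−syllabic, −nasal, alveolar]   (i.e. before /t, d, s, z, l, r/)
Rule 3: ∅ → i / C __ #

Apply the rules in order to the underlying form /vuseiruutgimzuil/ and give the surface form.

Rule 1 (stop-cluster a-epenthesis): /t/ and /g/ form a stop–stop cluster, so [a] is inserted between them. /vuseiruutgimzuil/ → vuseiruutagimzuil.
Rule 2 (nasal place assimilation): /m/ precedes the alveolar consonant /z/, so it assimilates in place to [n]. /vuseiruutagimzuil/ → vuseiruutaginzuil.
Rule 3 (final i-epenthesis): the form ends in the consonant /l/, so [i] is inserted word-finally. /vuseiruutaginzuil/ → vuseiruutaginzuili.

vuseiruutaginzuili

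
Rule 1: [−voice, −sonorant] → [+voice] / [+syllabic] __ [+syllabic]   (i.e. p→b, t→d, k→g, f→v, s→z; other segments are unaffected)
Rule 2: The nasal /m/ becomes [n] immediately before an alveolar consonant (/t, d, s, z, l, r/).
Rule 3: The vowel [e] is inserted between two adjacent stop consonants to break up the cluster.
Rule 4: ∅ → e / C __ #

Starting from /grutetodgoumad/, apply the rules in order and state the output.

grudedodegoumade

Rule 1 (intervocalic voicing): /t/ is a voiceless obstruent between vowels /u/ and /e/, so it voices to [d]. /t/ is a voiceless obstruent between vowels /e/ and /o/, so it voices to [d]. /grutetodgoumad/ → grudedodgoumad.
Rule 2 (nasal place assimilation): no segment meets the environment; /grudedodgoumad/ is unchanged.
Rule 3 (stop-cluster e-epenthesis): /d/ and /g/ form a stop–stop cluster, so [e] is inserted between them. /grudedodgoumad/ → grudedodegoumad.
Rule 4 (final e-epenthesis): the form ends in the consonant /d/, so [e] is inserted word-finally. /grudedodegoumad/ → grudedodegoumade.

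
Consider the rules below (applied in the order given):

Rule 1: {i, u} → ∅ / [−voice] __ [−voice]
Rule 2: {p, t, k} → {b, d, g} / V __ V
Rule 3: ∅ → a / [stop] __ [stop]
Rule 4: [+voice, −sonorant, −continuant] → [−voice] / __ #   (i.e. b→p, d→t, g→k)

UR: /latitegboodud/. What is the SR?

latategaboodut

Rule 1 (high vowel syncope): /i/ is a high vowel flanked by voiceless consonants /t/ and /t/, so it deletes. /latitegboodud/ → lattegboodud.
Rule 2 (intervocalic voicing): no segment meets the environment; /lattegboodud/ is unchanged.
Rule 3 (stop-cluster a-epenthesis): /t/ and /t/ form a stop–stop cluster, so [a] is inserted between them. /g/ and /b/ form a stop–stop cluster, so [a] is inserted between them. /lattegboodud/ → latategaboodud.
Rule 4 (final devoicing): /d/ is a voiced stop in word-final position, so it devoices to [t]. /latategaboodud/ → latategaboodut.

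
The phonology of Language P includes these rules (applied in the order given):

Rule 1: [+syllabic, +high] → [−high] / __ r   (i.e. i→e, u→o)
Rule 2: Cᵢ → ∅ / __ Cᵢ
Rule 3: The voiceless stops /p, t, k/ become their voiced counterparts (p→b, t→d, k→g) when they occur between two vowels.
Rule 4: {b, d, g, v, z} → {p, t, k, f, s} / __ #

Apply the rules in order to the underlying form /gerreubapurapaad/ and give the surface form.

Rule 1 (pre-rhotic lowering): /u/ is a high vowel immediately before /r/, so it lowers to [o]. /gerreubapurapaad/ → gerreubaporapaad.
Rule 2 (degemination): /rr/ is a geminate; the first /r/ deletes. /gerreubaporapaad/ → gereubaporapaad.
Rule 3 (intervocalic voicing): /p/ is a voiceless stop between vowels /a/ and /o/, so it voices to [b]. /p/ is a voiceless stop between vowels /a/ and /a/, so it voices to [b]. /gereubaporapaad/ → gereubaborabaad.
Rule 4 (final devoicing): /d/ is a voiced obstruent in word-final position, so it devoices to [t]. /gereubaborabaad/ → gereubaborabaat.

gereubaborabaat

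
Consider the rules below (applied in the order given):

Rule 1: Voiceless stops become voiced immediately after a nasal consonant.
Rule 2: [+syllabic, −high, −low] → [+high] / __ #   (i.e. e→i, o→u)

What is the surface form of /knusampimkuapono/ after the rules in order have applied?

knusambimguaponu

Rule 1 (post-nasal voicing): /p/ is a voiceless stop immediately after the nasal /m/, so it voices to [b]. /k/ is a voiceless stop immediately after the nasal /m/, so it voices to [g]. /knusampimkuapono/ → knusambimguapono.
Rule 2 (final vowel raising): /o/ is a mid vowel in word-final position, so it raises to [u]. /knusambimguapono/ → knusambimguaponu.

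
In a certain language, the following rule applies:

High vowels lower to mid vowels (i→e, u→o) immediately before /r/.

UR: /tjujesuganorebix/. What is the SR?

tjujesuganorebix

No segment of /tjujesuganorebix/ meets the structural description of the rule, so the form surfaces unchanged.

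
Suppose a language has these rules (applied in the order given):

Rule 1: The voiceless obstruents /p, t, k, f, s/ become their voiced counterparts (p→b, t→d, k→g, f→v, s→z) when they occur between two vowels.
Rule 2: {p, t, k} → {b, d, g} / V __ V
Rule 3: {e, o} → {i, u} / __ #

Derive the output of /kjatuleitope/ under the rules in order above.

kjaduleidobi

Rule 1 (intervocalic voicing): /t/ is a voiceless obstruent between vowels /a/ and /u/, so it voices to [d]. /t/ is a voiceless obstruent between vowels /i/ and /o/, so it voices to [d]. /p/ is a voiceless obstruent between vowels /o/ and /e/, so it voices to [b]. /kjatuleitope/ → kjaduleidobe.
Rule 2 (intervocalic voicing): no segment meets the environment; /kjaduleidobe/ is unchanged.
Rule 3 (final vowel raising): /e/ is a mid vowel in word-final position, so it raises to [i]. /kjaduleidobe/ → kjaduleidobi.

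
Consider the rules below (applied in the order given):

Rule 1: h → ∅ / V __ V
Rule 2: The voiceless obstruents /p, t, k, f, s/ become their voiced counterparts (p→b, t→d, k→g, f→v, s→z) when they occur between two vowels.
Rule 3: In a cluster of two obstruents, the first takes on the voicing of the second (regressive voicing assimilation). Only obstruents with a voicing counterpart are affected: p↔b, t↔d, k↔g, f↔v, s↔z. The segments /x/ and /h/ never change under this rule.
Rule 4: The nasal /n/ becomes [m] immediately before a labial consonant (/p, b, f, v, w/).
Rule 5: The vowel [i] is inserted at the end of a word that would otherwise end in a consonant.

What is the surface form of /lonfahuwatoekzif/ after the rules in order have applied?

lomfauwadoegzifi

Rule 1 (intervocalic h-deletion): /h/ occurs between vowels /a/ and /u/, so it deletes. /lonfahuwatoekzif/ → lonfauwatoekzif.
Rule 2 (intervocalic voicing): /t/ is a voiceless obstruent between vowels /a/ and /o/, so it voices to [d]. /lonfauwatoekzif/ → lonfauwadoekzif.
Rule 3 (regressive voicing assimilation): /k/ precedes the voiced obstruent /z/, so it voices to [g] by assimilation. /lonfauwadoekzif/ → lonfauwadoegzif.
Rule 4 (nasal place assimilation): /n/ precedes the labial consonant /f/, so it assimilates in place to [m]. /lonfauwadoegzif/ → lomfauwadoegzif.
Rule 5 (final i-epenthesis): the form ends in the consonant /f/, so [i] is inserted word-finally. /lomfauwadoegzif/ → lomfauwadoegzifi.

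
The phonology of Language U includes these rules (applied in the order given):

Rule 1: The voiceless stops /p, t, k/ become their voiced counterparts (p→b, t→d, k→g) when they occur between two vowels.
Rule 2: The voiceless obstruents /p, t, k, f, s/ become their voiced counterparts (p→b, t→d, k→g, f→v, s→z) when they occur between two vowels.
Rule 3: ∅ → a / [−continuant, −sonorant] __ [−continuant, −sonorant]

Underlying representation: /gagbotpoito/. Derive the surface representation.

gagabotapoido

Rule 1 (intervocalic voicing): /t/ is a voiceless stop between vowels /i/ and /o/, so it voices to [d]. /gagbotpoito/ → gagbotpoido.
Rule 2 (intervocalic voicing): no segment meets the environment; /gagbotpoido/ is unchanged.
Rule 3 (stop-cluster a-epenthesis): /g/ and /b/ form a stop–stop cluster, so [a] is inserted between them. /t/ and /p/ form a stop–stop cluster, so [a] is inserted between them. /gagbotpoido/ → gagabotapoido.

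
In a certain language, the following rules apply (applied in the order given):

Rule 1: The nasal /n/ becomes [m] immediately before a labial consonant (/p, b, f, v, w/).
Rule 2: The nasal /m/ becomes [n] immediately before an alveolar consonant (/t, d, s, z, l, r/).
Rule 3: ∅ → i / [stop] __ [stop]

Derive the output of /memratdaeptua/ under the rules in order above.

menratidaepitua

Rule 1 (nasal place assimilation): no segment meets the environment; /memratdaeptua/ is unchanged.
Rule 2 (nasal place assimilation): /m/ precedes the alveolar consonant /r/, so it assimilates in place to [n]. /memratdaeptua/ → menratdaeptua.
Rule 3 (stop-cluster i-epenthesis): /t/ and /d/ form a stop–stop cluster, so [i] is inserted between them. /p/ and /t/ form a stop–stop cluster, so [i] is inserted between them. /menratdaeptua/ → menratidaepitua.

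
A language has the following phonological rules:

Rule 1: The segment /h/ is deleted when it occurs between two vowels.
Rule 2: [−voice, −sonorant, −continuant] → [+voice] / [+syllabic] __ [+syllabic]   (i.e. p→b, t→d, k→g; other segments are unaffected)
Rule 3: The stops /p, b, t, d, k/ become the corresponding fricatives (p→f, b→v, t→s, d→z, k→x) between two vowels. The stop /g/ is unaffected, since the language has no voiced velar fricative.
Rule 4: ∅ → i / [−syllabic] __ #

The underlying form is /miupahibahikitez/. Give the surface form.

Rule 1 (intervocalic h-deletion): /h/ occurs between vowels /a/ and /i/, so it deletes. /h/ occurs between vowels /a/ and /i/, so it deletes. /miupahibahikitez/ → miupaibaikitez.
Rule 2 (intervocalic voicing): /p/ is a voiceless stop between vowels /u/ and /a/, so it voices to [b]. /k/ is a voiceless stop between vowels /i/ and /i/, so it voices to [g]. /t/ is a voiceless stop between vowels /i/ and /e/, so it voices to [d]. /miupaibaikitez/ → miubaibaigidez.
Rule 3 (intervocalic spirantization): /b/ is a stop between vowels /u/ and /a/, so it spirantizes to the fricative [v]. /b/ is a stop between vowels /i/ and /a/, so it spirantizes to the fricative [v]. /d/ is a stop between vowels /i/ and /e/, so it spirantizes to the fricative [z]. /miubaibaigidez/ → miuvaivaigizez.
Rule 4 (final i-epenthesis): the form ends in the consonant /z/, so [i] is inserted word-finally. /miuvaivaigizez/ → miuvaivaigizezi.

miuvaivaigizezi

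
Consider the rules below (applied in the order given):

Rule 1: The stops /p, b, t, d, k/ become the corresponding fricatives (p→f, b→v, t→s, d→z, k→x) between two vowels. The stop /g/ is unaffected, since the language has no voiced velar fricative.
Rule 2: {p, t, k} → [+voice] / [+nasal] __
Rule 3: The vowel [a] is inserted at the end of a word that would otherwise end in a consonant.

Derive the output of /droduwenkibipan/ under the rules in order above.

drozuwengivifana

Rule 1 (intervocalic spirantization): /d/ is a stop between vowels /o/ and /u/, so it spirantizes to the fricative [z]. /b/ is a stop between vowels /i/ and /i/, so it spirantizes to the fricative [v]. /p/ is a stop between vowels /i/ and /a/, so it spirantizes to the fricative [f]. /droduwenkibipan/ → drozuwenkivifan.
Rule 2 (post-nasal voicing): /k/ is a voiceless stop immediately after the nasal /n/, so it voices to [g]. /drozuwenkivifan/ → drozuwengivifan.
Rule 3 (final a-epenthesis): the form ends in the consonant /n/, so [a] is inserted word-finally. /drozuwengivifan/ → drozuwengivifana.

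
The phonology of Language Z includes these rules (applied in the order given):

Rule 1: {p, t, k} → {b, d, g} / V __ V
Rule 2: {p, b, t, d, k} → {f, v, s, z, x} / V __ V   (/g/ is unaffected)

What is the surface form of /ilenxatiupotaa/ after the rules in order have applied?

Rule 1 (intervocalic voicing): /t/ is a voiceless stop between vowels /a/ and /i/, so it voices to [d]. /p/ is a voiceless stop between vowels /u/ and /o/, so it voices to [b]. /t/ is a voiceless stop between vowels /o/ and /a/, so it voices to [d]. /ilenxatiupotaa/ → ilenxadiubodaa.
Rule 2 (intervocalic spirantization): /d/ is a stop between vowels /a/ and /i/, so it spirantizes to the fricative [z]. /b/ is a stop between vowels /u/ and /o/, so it spirantizes to the fricative [v]. /d/ is a stop between vowels /o/ and /a/, so it spirantizes to the fricative [z]. /ilenxadiubodaa/ → ilenxaziuvozaa.

ilenxaziuvozaa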